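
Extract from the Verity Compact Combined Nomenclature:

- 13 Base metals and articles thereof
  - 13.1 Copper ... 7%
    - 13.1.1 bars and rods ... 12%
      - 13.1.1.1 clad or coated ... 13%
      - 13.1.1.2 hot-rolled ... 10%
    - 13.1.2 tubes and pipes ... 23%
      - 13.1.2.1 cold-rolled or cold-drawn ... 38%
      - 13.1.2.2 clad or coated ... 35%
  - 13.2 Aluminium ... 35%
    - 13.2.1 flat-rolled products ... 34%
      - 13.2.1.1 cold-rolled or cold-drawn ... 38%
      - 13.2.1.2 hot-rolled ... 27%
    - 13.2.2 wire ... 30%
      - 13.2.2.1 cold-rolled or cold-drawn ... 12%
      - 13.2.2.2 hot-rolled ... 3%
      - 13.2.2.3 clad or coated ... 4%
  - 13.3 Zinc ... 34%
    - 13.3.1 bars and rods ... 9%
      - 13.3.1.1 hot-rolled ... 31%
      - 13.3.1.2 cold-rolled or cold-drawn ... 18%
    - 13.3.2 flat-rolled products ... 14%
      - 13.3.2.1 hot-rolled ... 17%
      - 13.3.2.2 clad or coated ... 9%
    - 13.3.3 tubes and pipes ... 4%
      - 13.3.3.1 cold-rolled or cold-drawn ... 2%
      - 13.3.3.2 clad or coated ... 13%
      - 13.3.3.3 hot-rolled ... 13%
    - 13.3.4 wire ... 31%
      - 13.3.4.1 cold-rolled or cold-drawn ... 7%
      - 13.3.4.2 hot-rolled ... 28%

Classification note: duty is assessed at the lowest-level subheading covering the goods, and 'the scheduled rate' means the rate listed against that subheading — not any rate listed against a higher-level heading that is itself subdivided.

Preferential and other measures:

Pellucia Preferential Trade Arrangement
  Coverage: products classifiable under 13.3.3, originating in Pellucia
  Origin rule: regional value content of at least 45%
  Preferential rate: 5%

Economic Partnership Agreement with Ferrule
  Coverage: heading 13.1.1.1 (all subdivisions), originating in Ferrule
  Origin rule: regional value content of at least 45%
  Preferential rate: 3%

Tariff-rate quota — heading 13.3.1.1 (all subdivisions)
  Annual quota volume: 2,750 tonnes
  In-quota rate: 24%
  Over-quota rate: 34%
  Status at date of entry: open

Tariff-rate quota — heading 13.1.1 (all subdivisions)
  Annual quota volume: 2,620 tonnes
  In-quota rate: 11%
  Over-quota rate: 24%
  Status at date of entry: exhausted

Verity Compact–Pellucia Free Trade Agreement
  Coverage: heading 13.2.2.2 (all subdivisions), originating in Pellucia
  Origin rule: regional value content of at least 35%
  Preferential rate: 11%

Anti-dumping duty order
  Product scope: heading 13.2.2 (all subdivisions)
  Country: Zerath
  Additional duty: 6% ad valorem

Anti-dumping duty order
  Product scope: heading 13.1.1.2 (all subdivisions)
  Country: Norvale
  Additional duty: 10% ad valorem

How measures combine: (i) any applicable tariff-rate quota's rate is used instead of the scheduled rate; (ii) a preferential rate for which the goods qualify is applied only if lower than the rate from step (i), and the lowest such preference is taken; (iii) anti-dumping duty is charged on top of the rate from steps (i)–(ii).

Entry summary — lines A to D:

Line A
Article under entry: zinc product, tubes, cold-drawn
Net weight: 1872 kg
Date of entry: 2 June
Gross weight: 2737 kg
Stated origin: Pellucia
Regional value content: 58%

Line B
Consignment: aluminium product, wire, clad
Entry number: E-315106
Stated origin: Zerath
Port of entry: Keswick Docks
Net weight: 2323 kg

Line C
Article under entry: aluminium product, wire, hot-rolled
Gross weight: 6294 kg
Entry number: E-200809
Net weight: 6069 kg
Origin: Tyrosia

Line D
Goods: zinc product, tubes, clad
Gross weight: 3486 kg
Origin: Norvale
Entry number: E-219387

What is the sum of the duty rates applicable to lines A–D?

Line A: zinc → 13.3; tubes → 13.3.3; cold-drawn → 13.3.3.1. Scheduled 2%. Pellucia agreement on 13.3.3: RVC ≥ 45% → 5% available; Pellucia agreement on 13.2.2.2: 13.3.3.1 not covered; preference 5% not lower than 2% → no reduction. → 2%.
Line B: aluminium → 13.2; wire → 13.2.2; clad → 13.2.2.3. Scheduled 4%. anti-dumping (Zerath, 13.2.2): +6%; total 4% + 6% = 10%. → 10%.
Line C: aluminium → 13.2; wire → 13.2.2; hot-rolled → 13.2.2.2. Scheduled 3%. No special measure applies. → 3%.
Line D: zinc → 13.3; tubes → 13.3.3; clad → 13.3.3.2. Scheduled 13%. No special measure applies. → 13%.
Sum: 2% + 10% + 3% + 13% = 28%.

28%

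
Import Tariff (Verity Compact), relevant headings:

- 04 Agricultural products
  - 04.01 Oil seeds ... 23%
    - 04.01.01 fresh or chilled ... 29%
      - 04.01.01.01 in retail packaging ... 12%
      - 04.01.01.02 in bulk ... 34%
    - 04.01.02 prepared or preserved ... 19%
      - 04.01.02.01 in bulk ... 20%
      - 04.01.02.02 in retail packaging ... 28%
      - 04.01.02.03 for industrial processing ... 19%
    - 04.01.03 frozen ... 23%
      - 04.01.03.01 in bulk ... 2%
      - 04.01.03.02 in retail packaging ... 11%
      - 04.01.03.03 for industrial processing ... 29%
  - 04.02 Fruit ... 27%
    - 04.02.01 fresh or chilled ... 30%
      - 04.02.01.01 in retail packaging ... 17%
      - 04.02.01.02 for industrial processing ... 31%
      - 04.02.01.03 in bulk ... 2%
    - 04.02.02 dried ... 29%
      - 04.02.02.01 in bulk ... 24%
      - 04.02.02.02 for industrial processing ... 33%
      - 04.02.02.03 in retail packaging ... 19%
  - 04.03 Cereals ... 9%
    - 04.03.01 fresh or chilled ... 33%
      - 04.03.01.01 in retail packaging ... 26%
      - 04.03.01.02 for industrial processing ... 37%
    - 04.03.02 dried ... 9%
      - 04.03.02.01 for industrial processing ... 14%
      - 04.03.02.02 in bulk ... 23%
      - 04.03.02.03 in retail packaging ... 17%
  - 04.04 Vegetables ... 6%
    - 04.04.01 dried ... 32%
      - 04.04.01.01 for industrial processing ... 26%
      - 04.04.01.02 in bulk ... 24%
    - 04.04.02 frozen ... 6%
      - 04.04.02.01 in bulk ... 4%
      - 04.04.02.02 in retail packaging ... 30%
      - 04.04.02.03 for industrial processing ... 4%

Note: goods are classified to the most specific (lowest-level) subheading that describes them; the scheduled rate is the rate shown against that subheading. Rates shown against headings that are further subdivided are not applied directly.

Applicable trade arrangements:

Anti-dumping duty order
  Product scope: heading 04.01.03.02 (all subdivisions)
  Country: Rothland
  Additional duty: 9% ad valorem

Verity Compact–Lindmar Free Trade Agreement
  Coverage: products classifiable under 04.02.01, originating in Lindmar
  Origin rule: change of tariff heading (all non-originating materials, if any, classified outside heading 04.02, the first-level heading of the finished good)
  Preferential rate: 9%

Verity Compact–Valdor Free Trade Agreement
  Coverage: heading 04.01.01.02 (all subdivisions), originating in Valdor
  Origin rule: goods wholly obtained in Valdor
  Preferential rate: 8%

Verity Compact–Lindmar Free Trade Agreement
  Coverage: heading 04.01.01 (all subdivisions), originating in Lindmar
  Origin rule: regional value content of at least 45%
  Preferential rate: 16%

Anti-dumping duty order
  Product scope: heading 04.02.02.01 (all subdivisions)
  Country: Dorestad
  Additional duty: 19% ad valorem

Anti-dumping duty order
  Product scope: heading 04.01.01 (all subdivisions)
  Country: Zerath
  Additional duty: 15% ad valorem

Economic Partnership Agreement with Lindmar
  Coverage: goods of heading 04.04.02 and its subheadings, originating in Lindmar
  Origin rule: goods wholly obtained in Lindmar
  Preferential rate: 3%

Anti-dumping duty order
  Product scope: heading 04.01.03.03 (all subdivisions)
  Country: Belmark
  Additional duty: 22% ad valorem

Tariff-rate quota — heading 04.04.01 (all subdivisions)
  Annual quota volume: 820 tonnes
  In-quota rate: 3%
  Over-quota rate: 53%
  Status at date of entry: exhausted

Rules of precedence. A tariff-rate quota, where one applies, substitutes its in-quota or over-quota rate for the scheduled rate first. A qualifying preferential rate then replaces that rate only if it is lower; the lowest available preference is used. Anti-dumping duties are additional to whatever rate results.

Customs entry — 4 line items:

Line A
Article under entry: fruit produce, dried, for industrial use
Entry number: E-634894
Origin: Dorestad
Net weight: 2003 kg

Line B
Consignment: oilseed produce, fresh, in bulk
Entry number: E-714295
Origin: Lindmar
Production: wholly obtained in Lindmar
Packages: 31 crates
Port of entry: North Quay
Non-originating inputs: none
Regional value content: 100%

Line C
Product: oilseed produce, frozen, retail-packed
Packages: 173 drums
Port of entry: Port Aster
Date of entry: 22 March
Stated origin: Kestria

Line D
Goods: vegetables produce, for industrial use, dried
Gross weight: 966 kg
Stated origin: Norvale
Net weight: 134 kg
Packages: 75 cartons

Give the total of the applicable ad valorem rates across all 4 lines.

Line A: fruit → 04.02; dried → 04.02.02; for industrial use → 04.02.02.02. Scheduled 33%. No special measure applies. → 33%.
Line B: oilseed → 04.01; fresh → 04.01.01; in bulk → 04.01.01.02. Scheduled 34%. Lindmar agreement on 04.02.01: 04.01.01.02 not covered; Lindmar agreement on 04.01.01: RVC ≥ 45% → 16% available; Lindmar agreement on 04.04.02: 04.01.01.02 not covered; preferential 16%. → 16%.
Line C: oilseed → 04.01; frozen → 04.01.03; retail-packed → 04.01.03.02. Scheduled 11%. No special measure applies. → 11%.
Line D: vegetables → 04.04; dried → 04.04.01; for industrial use → 04.04.01.01. Scheduled 26%. quota on 04.04.01 exhausted → over-quota 53%. → 53%.
Sum: 33% + 16% + 11% + 53% = 113%.

113%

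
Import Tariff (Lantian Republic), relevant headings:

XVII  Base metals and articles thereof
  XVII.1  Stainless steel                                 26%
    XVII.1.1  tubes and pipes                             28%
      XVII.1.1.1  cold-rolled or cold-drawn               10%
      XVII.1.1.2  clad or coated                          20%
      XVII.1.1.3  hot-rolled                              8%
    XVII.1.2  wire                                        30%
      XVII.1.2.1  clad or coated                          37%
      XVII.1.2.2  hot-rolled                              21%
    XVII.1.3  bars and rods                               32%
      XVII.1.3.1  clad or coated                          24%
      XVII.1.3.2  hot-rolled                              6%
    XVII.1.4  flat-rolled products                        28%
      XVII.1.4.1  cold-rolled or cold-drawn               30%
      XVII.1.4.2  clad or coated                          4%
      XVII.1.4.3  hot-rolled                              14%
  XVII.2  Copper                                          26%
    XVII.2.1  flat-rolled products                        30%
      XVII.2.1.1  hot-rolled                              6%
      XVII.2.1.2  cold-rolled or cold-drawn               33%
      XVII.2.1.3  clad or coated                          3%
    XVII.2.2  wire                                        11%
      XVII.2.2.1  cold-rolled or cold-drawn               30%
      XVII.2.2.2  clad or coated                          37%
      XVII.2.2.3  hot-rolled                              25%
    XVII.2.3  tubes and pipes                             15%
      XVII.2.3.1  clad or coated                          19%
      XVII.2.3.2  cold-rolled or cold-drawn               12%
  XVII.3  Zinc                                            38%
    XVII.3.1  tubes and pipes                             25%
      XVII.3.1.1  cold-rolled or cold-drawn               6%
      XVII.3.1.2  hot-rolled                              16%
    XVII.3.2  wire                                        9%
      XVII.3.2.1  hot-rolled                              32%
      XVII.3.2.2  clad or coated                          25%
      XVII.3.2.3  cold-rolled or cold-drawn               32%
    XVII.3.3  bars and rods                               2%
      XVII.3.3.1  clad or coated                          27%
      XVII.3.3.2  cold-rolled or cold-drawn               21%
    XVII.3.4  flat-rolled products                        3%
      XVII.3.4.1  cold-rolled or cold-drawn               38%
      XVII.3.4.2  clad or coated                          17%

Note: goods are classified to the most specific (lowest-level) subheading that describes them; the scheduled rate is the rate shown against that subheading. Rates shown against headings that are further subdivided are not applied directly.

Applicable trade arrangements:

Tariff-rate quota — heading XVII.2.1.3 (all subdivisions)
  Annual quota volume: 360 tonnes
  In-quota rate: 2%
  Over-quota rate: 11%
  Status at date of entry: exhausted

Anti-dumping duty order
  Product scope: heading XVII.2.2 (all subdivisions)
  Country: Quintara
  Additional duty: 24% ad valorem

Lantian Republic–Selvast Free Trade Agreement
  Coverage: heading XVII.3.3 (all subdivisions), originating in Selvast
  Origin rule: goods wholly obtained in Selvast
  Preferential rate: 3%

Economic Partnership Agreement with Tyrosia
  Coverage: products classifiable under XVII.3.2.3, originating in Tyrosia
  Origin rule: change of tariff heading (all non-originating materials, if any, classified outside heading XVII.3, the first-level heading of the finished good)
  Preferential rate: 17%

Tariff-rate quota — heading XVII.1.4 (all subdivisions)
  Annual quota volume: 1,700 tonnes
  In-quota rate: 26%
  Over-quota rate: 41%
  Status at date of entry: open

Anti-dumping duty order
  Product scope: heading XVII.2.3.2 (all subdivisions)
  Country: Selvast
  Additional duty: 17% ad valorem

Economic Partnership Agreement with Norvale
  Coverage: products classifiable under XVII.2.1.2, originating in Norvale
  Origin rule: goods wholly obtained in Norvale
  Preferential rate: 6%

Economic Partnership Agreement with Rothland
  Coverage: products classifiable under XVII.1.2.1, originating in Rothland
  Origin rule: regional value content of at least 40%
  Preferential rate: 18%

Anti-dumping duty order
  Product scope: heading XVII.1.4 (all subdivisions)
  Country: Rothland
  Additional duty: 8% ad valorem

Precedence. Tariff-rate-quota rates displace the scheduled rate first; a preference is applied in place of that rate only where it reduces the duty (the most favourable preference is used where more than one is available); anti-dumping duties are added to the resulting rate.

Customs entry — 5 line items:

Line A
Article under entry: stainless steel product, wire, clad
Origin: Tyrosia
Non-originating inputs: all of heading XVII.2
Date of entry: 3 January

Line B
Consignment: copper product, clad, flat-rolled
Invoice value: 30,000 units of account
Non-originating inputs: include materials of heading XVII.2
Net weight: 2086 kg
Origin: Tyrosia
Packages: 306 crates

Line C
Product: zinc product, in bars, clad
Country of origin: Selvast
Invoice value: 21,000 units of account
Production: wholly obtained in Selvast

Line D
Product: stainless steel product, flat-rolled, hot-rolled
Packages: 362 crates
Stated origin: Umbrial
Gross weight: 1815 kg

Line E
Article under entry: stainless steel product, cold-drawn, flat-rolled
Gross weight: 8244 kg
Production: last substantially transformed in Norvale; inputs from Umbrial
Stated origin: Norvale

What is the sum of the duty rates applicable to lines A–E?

103%

Line A: stainless steel → XVII.1; wire → XVII.1.2; clad → XVII.1.2.1. Scheduled 37%. Tyrosia agreement on XVII.3.2.3: XVII.1.2.1 not covered. → 37%.
Line B: copper → XVII.2; flat-rolled → XVII.2.1; clad → XVII.2.1.3. Scheduled 3%. quota on XVII.2.1.3 exhausted → over-quota 11%; Tyrosia agreement on XVII.3.2.3: XVII.2.1.3 not covered. → 11%.
Line C: zinc → XVII.3; in bars → XVII.3.3; clad → XVII.3.3.1. Scheduled 27%. Selvast agreement on XVII.3.3: wholly obtained → 3% available; preferential 3%. → 3%.
Line D: stainless steel → XVII.1; flat-rolled → XVII.1.4; hot-rolled → XVII.1.4.3. Scheduled 14%. quota on XVII.1.4 open → in-quota 26%. → 26%.
Line E: stainless steel → XVII.1; flat-rolled → XVII.1.4; cold-drawn → XVII.1.4.1. Scheduled 30%. quota on XVII.1.4 open → in-quota 26%; Norvale agreement on XVII.2.1.2: XVII.1.4.1 not covered. → 26%.
Sum: 37% + 11% + 3% + 26% + 26% = 103%.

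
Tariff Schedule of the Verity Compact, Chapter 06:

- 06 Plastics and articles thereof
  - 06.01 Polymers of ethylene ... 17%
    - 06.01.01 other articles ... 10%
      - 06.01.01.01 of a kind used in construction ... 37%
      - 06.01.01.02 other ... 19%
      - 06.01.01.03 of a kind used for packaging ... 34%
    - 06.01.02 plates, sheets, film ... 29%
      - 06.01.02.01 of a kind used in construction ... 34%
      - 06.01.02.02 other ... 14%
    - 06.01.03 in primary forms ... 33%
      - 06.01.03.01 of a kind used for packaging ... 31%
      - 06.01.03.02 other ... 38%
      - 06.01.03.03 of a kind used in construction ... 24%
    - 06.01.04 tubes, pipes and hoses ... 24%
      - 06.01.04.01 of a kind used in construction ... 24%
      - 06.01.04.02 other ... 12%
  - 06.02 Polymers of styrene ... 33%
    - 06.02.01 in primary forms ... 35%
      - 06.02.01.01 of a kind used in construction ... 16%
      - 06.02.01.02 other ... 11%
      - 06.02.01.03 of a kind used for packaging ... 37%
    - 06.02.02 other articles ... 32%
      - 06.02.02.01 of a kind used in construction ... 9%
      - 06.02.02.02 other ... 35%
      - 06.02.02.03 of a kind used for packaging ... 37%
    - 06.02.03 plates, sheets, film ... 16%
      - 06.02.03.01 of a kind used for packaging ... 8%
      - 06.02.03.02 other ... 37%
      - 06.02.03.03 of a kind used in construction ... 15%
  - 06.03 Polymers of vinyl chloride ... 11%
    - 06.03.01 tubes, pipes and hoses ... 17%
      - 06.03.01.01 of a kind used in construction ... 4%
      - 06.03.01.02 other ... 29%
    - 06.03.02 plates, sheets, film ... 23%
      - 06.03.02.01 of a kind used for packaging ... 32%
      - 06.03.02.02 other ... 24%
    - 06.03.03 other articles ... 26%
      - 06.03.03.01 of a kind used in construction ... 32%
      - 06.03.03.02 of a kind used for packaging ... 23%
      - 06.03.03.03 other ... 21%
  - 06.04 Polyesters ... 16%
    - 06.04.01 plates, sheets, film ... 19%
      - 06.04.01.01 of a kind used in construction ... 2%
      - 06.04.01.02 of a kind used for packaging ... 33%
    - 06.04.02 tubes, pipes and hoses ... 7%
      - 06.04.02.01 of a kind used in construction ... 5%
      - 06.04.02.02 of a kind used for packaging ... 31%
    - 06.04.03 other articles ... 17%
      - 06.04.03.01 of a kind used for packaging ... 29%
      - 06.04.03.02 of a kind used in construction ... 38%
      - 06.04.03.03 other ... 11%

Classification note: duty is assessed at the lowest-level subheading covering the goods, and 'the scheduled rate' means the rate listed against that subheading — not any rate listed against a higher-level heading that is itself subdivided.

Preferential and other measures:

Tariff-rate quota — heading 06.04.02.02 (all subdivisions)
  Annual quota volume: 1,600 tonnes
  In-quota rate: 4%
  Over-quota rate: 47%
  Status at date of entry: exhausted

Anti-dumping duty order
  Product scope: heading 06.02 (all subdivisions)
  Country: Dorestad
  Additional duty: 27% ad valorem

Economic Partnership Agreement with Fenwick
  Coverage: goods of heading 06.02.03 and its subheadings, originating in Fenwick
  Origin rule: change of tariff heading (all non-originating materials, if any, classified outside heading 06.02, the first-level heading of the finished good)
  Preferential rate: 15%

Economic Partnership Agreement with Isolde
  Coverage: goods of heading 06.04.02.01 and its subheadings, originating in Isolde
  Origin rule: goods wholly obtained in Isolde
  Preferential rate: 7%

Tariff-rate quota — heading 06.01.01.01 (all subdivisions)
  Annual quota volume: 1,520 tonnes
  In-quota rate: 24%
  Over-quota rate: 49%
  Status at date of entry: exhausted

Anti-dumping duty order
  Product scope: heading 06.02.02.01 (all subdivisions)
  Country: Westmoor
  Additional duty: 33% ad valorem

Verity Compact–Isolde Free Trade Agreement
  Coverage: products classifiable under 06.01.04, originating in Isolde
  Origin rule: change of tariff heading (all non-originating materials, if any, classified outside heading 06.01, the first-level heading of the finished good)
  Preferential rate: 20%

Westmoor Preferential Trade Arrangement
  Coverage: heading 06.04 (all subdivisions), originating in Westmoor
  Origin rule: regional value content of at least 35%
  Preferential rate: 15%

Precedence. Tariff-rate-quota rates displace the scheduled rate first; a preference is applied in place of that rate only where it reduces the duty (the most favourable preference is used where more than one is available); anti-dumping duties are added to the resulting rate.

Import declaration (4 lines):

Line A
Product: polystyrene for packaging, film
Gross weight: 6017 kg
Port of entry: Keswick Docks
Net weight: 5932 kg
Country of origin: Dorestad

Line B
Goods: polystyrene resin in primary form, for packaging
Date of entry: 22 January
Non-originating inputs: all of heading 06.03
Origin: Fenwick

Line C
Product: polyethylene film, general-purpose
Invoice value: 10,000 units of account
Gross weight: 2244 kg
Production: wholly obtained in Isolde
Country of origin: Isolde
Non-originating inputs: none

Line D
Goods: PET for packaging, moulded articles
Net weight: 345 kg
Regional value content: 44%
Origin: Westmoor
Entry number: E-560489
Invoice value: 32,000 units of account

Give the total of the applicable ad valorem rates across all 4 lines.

Line A: polystyrene → 06.02; film → 06.02.03; for packaging → 06.02.03.01. Scheduled 8%. anti-dumping (Dorestad, 06.02): +27%; total 8% + 27% = 35%. → 35%.
Line B: polystyrene → 06.02; resin in primary form → 06.02.01; for packaging → 06.02.01.03. Scheduled 37%. Fenwick agreement on 06.02.03: 06.02.01.03 not covered. → 37%.
Line C: polyethylene → 06.01; film → 06.01.02; general-purpose → 06.01.02.02. Scheduled 14%. Isolde agreement on 06.04.02.01: 06.01.02.02 not covered; Isolde agreement on 06.01.04: 06.01.02.02 not covered. → 14%.
Line D: PET → 06.04; moulded articles → 06.04.03; for packaging → 06.04.03.01. Scheduled 29%. Westmoor agreement on 06.04: RVC ≥ 35% → 15% available; preferential 15%. → 15%.
Sum: 35% + 37% + 14% + 15% = 101%.

101%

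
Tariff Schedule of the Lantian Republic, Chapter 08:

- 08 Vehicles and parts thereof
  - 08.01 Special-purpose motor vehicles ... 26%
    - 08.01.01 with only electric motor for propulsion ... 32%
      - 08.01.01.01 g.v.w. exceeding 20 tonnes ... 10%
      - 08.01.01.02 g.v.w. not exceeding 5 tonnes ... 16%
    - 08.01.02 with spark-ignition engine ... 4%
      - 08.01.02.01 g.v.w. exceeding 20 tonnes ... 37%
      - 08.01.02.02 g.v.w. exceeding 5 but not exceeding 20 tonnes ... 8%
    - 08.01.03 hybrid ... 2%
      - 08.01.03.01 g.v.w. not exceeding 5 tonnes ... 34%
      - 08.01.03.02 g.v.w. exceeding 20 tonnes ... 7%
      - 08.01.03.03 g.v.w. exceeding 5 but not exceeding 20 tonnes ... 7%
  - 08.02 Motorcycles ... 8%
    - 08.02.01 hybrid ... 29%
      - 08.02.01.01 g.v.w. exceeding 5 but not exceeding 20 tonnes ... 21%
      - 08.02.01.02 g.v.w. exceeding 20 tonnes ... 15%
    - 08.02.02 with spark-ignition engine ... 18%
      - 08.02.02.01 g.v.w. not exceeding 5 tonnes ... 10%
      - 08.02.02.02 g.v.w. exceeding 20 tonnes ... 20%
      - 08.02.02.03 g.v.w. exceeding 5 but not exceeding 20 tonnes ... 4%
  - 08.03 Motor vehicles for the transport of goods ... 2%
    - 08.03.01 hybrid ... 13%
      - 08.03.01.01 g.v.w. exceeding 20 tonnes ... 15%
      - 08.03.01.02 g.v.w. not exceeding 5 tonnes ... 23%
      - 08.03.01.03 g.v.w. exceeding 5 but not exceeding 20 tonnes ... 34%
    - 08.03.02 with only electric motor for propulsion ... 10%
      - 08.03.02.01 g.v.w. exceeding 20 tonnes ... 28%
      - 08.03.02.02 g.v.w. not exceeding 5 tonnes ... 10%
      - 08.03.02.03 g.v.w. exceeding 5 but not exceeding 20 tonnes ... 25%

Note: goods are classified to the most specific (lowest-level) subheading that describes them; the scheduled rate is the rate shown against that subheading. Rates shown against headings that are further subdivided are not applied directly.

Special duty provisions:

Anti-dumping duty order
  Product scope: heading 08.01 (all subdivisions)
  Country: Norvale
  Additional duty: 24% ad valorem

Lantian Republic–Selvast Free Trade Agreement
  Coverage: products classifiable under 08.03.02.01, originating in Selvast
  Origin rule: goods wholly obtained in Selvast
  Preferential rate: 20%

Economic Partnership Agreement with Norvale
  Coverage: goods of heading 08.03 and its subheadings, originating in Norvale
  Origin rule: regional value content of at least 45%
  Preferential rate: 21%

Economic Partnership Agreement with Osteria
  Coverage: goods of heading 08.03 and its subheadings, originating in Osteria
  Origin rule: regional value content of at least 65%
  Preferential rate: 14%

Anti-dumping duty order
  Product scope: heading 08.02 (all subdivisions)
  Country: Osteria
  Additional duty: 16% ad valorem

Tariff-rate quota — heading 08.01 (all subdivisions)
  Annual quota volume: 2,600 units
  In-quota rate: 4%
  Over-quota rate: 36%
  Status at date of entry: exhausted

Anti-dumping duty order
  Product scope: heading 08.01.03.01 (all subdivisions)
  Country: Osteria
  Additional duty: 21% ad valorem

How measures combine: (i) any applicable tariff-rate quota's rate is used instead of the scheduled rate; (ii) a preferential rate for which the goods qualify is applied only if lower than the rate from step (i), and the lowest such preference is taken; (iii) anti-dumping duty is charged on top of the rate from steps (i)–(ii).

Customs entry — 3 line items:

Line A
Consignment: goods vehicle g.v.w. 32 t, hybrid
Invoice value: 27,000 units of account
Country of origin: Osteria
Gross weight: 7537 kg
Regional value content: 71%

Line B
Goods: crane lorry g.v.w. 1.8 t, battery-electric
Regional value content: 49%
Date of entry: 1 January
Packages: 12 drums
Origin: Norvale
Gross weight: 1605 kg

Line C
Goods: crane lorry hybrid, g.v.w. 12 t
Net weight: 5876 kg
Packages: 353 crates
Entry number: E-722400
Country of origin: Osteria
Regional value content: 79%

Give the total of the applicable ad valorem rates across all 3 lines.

110%

Line A: goods vehicle → 08.03; hybrid → 08.03.01; g.v.w. 32 t → 08.03.01.01. Scheduled 15%. Osteria agreement on 08.03: RVC ≥ 65% → 14% available; preferential 14%. → 14%.
Line B: crane lorry → 08.01; battery-electric → 08.01.01; g.v.w. 1.8 t → 08.01.01.02. Scheduled 16%. quota on 08.01 exhausted → over-quota 36%; Norvale agreement on 08.03: 08.01.01.02 not covered; anti-dumping (Norvale, 08.01): +24%; total 36% + 24% = 60%. → 60%.
Line C: crane lorry → 08.01; hybrid → 08.01.03; g.v.w. 12 t → 08.01.03.03. Scheduled 7%. quota on 08.01 exhausted → over-quota 36%; Osteria agreement on 08.03: 08.01.03.03 not covered. → 36%.
Sum: 14% + 60% + 36% = 110%.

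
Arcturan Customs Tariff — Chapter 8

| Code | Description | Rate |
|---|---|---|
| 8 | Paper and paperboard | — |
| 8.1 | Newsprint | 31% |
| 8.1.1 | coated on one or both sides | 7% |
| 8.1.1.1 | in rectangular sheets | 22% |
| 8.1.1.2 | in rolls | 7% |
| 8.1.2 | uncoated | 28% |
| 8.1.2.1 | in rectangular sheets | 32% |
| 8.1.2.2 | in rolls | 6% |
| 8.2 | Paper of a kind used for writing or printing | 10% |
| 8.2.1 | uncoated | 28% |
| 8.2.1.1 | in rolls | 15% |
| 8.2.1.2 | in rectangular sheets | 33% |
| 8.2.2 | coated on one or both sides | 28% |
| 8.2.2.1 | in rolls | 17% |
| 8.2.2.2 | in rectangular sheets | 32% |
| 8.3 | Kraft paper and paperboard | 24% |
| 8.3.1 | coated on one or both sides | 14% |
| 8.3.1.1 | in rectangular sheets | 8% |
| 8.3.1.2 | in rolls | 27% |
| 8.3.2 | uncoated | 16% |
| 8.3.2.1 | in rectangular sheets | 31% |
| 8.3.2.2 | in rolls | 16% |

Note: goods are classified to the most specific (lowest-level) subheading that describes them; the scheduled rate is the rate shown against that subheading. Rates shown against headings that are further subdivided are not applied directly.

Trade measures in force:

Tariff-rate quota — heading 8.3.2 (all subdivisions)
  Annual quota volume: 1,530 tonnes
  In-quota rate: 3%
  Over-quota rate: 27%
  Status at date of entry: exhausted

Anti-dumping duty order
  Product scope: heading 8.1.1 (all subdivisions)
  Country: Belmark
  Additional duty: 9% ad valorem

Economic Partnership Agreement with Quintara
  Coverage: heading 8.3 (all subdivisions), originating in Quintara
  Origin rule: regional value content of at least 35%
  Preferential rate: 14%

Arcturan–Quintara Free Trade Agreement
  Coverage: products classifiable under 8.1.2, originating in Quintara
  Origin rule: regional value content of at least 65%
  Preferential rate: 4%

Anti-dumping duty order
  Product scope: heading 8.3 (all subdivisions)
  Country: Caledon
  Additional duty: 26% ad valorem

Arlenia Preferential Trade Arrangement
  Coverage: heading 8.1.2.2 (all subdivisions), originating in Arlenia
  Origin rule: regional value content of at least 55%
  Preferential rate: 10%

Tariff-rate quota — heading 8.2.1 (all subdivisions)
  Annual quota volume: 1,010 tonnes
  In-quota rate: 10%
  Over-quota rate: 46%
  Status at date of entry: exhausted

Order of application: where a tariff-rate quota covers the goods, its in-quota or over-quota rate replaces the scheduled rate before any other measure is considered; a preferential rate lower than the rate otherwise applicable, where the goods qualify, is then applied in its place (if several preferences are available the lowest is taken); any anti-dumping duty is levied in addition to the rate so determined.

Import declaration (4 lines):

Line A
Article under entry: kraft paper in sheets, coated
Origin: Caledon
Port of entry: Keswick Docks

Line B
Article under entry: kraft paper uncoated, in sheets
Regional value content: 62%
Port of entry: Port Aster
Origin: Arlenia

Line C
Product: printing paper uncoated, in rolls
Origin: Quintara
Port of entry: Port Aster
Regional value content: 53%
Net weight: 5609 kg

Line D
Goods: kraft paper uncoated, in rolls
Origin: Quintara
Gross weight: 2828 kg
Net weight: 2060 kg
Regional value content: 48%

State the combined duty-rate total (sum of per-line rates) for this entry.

121%

Line A: kraft paper → 8.3; coated → 8.3.1; in sheets → 8.3.1.1. Scheduled 8%. anti-dumping (Caledon, 8.3): +26%; total 8% + 26% = 34%. → 34%.
Line B: kraft paper → 8.3; uncoated → 8.3.2; in sheets → 8.3.2.1. Scheduled 31%. quota on 8.3.2 exhausted → over-quota 27%; Arlenia agreement on 8.1.2.2: 8.3.2.1 not covered. → 27%.
Line C: printing paper → 8.2; uncoated → 8.2.1; in rolls → 8.2.1.1. Scheduled 15%. quota on 8.2.1 exhausted → over-quota 46%; Quintara agreement on 8.3: 8.2.1.1 not covered; Quintara agreement on 8.1.2: 8.2.1.1 not covered. → 46%.
Line D: kraft paper → 8.3; uncoated → 8.3.2; in rolls → 8.3.2.2. Scheduled 16%. quota on 8.3.2 exhausted → over-quota 27%; Quintara agreement on 8.3: RVC ≥ 35% → 14% available; Quintara agreement on 8.1.2: 8.3.2.2 not covered; preferential 14%. → 14%.
Sum: 34% + 27% + 46% + 14% = 121%.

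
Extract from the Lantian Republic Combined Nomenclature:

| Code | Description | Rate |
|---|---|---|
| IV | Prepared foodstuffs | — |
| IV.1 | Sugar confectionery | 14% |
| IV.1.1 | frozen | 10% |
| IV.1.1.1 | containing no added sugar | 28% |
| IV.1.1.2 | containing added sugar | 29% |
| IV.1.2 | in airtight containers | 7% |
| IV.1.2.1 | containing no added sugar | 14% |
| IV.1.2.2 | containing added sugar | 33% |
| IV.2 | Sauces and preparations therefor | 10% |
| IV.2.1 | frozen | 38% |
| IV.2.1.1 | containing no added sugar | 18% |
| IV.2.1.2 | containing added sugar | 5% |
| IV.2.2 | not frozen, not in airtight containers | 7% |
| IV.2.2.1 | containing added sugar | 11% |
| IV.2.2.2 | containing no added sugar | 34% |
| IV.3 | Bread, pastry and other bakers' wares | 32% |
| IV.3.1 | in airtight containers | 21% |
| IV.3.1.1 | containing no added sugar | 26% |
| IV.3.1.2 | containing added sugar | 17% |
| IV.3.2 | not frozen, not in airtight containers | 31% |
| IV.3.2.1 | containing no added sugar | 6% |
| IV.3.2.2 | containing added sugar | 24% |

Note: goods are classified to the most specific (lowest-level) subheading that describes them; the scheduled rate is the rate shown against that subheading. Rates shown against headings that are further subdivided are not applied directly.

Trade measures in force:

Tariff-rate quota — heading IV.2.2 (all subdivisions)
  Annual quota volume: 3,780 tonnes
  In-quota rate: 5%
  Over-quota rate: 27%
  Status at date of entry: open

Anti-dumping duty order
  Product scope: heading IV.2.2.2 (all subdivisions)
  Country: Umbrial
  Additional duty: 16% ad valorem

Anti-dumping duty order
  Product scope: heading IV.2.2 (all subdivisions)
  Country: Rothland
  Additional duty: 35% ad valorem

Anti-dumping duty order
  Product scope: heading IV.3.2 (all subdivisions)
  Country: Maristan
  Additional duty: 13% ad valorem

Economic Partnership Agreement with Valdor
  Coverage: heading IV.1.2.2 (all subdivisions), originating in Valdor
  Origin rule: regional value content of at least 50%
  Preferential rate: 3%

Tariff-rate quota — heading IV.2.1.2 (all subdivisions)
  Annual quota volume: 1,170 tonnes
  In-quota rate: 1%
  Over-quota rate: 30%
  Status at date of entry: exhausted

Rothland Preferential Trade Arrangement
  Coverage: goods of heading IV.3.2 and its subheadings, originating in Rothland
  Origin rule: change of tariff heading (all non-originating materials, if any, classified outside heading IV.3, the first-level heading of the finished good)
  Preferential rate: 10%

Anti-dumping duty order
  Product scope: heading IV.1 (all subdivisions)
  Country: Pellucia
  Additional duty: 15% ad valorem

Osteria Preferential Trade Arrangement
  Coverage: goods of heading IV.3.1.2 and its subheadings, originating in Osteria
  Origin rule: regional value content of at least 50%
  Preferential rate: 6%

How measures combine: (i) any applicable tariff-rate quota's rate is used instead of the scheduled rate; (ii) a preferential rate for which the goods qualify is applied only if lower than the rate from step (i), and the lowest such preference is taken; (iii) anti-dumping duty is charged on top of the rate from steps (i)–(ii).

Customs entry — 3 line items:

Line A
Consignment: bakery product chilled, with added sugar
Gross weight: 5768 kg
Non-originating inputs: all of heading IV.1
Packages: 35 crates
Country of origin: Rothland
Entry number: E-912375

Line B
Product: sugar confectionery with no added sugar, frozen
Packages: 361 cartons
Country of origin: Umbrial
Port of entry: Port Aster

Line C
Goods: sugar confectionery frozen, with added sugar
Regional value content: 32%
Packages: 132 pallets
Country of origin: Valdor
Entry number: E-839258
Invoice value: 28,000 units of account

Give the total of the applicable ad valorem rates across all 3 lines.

67%

Line A: bakery product → IV.3; chilled → IV.3.2; with added sugar → IV.3.2.2. Scheduled 24%. Rothland agreement on IV.3.2: CTH met → 10% available; preferential 10%. → 10%.
Line B: sugar confectionery → IV.1; frozen → IV.1.1; with no added sugar → IV.1.1.1. Scheduled 28%. No special measure applies. → 28%.
Line C: sugar confectionery → IV.1; frozen → IV.1.1; with added sugar → IV.1.1.2. Scheduled 29%. Valdor agreement on IV.1.2.2: IV.1.1.2 not covered. → 29%.
Sum: 10% + 28% + 29% = 67%.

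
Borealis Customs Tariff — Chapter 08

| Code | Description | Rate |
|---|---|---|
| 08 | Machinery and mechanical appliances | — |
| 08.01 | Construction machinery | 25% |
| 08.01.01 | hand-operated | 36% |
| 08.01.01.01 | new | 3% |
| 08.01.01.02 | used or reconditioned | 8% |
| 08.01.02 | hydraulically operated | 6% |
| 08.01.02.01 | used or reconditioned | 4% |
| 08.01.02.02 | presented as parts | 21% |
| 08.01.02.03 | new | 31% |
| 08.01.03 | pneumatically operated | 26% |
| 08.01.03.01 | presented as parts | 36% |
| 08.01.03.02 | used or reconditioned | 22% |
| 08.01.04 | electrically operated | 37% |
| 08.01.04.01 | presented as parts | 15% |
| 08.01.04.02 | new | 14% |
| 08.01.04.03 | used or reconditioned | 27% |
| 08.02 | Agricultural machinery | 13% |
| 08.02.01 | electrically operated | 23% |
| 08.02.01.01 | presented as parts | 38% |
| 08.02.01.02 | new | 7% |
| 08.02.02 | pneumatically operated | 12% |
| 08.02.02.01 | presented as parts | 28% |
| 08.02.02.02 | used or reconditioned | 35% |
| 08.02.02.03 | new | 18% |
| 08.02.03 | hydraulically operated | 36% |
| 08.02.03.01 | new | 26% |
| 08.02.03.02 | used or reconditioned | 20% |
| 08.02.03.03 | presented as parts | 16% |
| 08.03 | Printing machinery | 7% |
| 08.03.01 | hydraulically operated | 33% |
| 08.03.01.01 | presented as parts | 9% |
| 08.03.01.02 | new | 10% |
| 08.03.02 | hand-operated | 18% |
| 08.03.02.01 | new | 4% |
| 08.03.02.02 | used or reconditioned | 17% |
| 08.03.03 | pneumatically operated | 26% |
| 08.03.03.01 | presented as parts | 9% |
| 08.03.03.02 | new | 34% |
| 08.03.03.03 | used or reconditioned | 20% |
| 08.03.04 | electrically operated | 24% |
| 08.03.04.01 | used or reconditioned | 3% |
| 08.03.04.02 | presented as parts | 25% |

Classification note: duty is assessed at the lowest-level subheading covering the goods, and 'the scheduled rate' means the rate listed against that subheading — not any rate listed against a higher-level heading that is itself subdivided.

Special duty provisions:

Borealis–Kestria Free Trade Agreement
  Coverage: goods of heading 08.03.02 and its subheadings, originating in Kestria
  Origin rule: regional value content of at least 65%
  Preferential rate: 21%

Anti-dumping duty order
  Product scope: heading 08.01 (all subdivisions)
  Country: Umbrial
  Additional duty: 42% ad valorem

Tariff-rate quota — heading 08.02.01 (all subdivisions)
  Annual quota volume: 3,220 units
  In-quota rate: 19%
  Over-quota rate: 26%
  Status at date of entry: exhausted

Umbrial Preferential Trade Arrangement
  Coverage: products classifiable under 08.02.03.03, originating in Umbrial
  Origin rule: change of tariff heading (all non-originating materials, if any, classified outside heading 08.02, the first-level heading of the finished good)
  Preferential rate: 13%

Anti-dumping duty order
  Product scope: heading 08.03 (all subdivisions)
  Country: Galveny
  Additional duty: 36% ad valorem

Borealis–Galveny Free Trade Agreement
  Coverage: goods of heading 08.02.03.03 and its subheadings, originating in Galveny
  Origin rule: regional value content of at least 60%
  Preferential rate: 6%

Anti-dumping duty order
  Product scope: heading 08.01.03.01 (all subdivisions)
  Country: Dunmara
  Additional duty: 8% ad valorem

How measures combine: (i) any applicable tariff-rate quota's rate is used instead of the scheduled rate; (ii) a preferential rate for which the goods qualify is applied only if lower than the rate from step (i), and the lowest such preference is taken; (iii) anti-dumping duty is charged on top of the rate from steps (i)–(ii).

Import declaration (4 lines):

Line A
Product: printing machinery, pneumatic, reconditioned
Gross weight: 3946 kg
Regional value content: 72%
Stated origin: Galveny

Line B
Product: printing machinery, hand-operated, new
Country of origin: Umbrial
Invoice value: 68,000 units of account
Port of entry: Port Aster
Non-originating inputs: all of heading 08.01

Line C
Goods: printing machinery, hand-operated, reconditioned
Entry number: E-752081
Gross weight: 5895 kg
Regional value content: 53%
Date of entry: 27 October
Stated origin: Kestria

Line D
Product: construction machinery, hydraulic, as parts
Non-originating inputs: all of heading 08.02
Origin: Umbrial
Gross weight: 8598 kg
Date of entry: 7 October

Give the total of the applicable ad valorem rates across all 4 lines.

Line A: printing → 08.03; pneumatic → 08.03.03; reconditioned → 08.03.03.03. Scheduled 20%. Galveny agreement on 08.02.03.03: 08.03.03.03 not covered; anti-dumping (Galveny, 08.03): +36%; total 20% + 36% = 56%. → 56%.
Line B: printing → 08.03; hand-operated → 08.03.02; new → 08.03.02.01. Scheduled 4%. Umbrial agreement on 08.02.03.03: 08.03.02.01 not covered. → 4%.
Line C: printing → 08.03; hand-operated → 08.03.02; reconditioned → 08.03.02.02. Scheduled 17%. Kestria agreement on 08.03.02: RVC < 65%. → 17%.
Line D: construction → 08.01; hydraulic → 08.01.02; as parts → 08.01.02.02. Scheduled 21%. Umbrial agreement on 08.02.03.03: 08.01.02.02 not covered; anti-dumping (Umbrial, 08.01): +42%; total 21% + 42% = 63%. → 63%.
Sum: 56% + 4% + 17% + 63% = 140%.

140%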